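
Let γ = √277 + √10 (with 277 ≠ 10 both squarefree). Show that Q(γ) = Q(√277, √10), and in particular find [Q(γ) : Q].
[Q(γ) : Q] = 4 (equivalently, Q(γ) = Q(√277, √10))

Obviously Q(γ) ⊆ Q(√277, √10), and [Q(√277, √10):Q] = 4 (since 277, 10 are distinct squarefree integers > 1 with 2770 not a perfect square). To show equality we compute the minimal polynomial of γ. From γ = √277 + √10: γ^2 = 277 + 2√(2770) + 10 = 287 + 2√(2770), so γ^2 - 287 = 2√(2770); squaring, (γ^2 - 287)^2 = 4·2770, i.e. γ^4 - 574γ^2 + 82369 - 11080 = 0, i.e. γ^4 - 574γ^2 + 71289 = 0. So γ is a root of x^4 - 574x^2 + 71289. This polynomial is irreducible over Q: it has no rational root (each ±√277 ± √10 is irrational), and any factorization into two quadratics over Q would force √(2770) ∈ Q (pairing opposite roots) or √277, √10 ∈ Q (other pairings), all impossible. Hence [Q(γ):Q] = 4 = [Q(√277, √10):Q], so Q(γ) = Q(√277, √10).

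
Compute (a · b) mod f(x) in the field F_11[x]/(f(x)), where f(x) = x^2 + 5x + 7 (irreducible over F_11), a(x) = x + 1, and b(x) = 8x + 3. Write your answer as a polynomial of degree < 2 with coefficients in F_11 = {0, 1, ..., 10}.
a · b ≡ 4x + 2 (mod f(x))

Multiply in F_11[x]: a(x)·b(x) = (x + 1)·(8x + 3) = 8x^2 + 3. This has degree ≥ 2, so divide by f(x) over F_11: 8x^2 + 3 = (8)·(x^2 + 5x + 7) + (4x + 2). Hence a·b ≡ 4x + 2 (mod f). (F_11[x]/(f) is a field with 11^2 = 121 elements since f is irreducible of degree 2.)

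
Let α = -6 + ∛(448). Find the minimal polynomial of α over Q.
m_α(x) = x^3 + 18x^2 + 108x - 232

Set β = α + 6 = ∛(448), so β^3 = 448. Then (α + 6)^3 - 448 = 0, i.e. α is a root of g(x) = (x + 6)^3 - 448 = x^3 + 18x^2 + 108x - 232. Since g(x) = h(x + 6) where h(x) = x^3 - 448, and h is irreducible over Q (because 448 is not a perfect cube, so h has no rational root, and a monic cubic with no rational root is irreducible), g is also irreducible (irreducibility is preserved under the substitution x → x + 6). Hence m_α(x) = x^3 + 18x^2 + 108x - 232.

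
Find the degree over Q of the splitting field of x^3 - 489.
[K : Q] = 6

The roots of x^3 - 489 are ∛489, ω∛489, ω^2∛489 where ω = e^(2πi/3) is a primitive cube root of unity, so K = Q(∛489, ω). Now [Q(∛489):Q] = 3 (since 489 is not a perfect cube, x^3 - 489 is irreducible) and [Q(ω):Q] = 2. Both 2 and 3 divide [K:Q], and [K:Q] ≤ 3·2 = 6, so [K:Q] = 6. (Equivalently: Q(∛489) ⊂ R but ω ∉ R, so [K : Q(∛489)] = 2.)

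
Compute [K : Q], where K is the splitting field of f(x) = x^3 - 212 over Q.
[K : Q] = 6

The roots of x^3 - 212 are ∛212, ω∛212, ω^2∛212 where ω = e^(2πi/3) is a primitive cube root of unity, so K = Q(∛212, ω). Now [Q(∛212):Q] = 3 (since 212 is not a perfect cube, x^3 - 212 is irreducible) and [Q(ω):Q] = 2. Both 2 and 3 divide [K:Q], and [K:Q] ≤ 3·2 = 6, so [K:Q] = 6. (Equivalently: Q(∛212) ⊂ R but ω ∉ R, so [K : Q(∛212)] = 2.)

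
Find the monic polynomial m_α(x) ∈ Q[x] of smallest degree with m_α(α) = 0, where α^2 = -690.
m_α(x) = x^2 + 690

α satisfies α^2 + 690 = 0, so x^2 + 690 annihilates α. Since d = -690 is squarefree and ≠ 1, it is not a perfect square in Q, so x^2 + 690 has no rational root and is therefore irreducible over Q (a degree-2 polynomial over a field is irreducible iff it has no root). Hence m_α(x) = x^2 + 690.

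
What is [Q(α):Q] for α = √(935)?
[Q(α):Q] = 2

[Q(α):Q] equals the degree of the minimal polynomial of α. Here α^2 = 935 and x^2 - 935 is irreducible (d = 935 is squarefree, ≠ 1, hence not a square), so deg(m_α) = 2. Thus [Q(α):Q] = 2.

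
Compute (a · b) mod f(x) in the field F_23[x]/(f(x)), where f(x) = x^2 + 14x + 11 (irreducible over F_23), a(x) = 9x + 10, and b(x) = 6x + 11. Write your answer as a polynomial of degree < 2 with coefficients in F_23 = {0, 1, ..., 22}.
a · b ≡ x + 22 (mod f(x))

Multiply in F_23[x]: a(x)·b(x) = (9x + 10)·(6x + 11) = 8x^2 + 21x + 18. This has degree ≥ 2, so divide by f(x) over F_23: 8x^2 + 21x + 18 = (8)·(x^2 + 14x + 11) + (x + 22). Hence a·b ≡ x + 22 (mod f). (F_23[x]/(f) is a field with 23^2 = 529 elements since f is irreducible of degree 2.)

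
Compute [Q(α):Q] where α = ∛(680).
[Q(α):Q] = 3

The minimal polynomial of α is x^3 - 680, irreducible over Q since 680 is not a perfect cube (so x^3 - 680 has no rational root). Hence [Q(α):Q] = deg(m_α) = 3.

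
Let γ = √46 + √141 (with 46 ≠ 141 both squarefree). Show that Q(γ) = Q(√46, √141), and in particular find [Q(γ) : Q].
[Q(γ) : Q] = 4 (equivalently, Q(γ) = Q(√46, √141))

Obviously Q(γ) ⊆ Q(√46, √141), and [Q(√46, √141):Q] = 4 (since 46, 141 are distinct squarefree integers > 1 with 6486 not a perfect square). To show equality we compute the minimal polynomial of γ. From γ = √46 + √141: γ^2 = 46 + 2√(6486) + 141 = 187 + 2√(6486), so γ^2 - 187 = 2√(6486); squaring, (γ^2 - 187)^2 = 4·6486, i.e. γ^4 - 374γ^2 + 34969 - 25944 = 0, i.e. γ^4 - 374γ^2 + 9025 = 0. So γ is a root of x^4 - 374x^2 + 9025. This polynomial is irreducible over Q: it has no rational root (each ±√46 ± √141 is irrational), and any factorization into two quadratics over Q would force √(6486) ∈ Q (pairing opposite roots) or √46, √141 ∈ Q (other pairings), all impossible. Hence [Q(γ):Q] = 4 = [Q(√46, √141):Q], so Q(γ) = Q(√46, √141).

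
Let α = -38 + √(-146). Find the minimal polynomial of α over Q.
m_α(x) = x^2 + 76x + 1590

From α + 38 = √(-146), squaring gives (α + 38)^2 = -146, i.e. α^2 + 76α + 1444 = -146, so α^2 + 76α + 1590 = 0. The discriminant of x^2 + 76x + 1590 is (76)^2 - 4·(1590) = 5776 - 6360 = -584, and 4·(-146) is not a perfect square in Q since -146 is squarefree and ≠ 1. Hence x^2 + 76x + 1590 is irreducible over Q and is the minimal polynomial of α.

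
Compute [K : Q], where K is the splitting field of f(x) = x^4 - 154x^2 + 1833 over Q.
[K : Q] = 4

Solving the quadratic in x^2: x^2 = (154 ± √(154^2 - 4·1833))/2 = (154 ± √16384)/2 = (154 ± 128)/2, giving x^2 = 13 or x^2 = 141. So f(x) = (x^2 - 13)(x^2 - 141) and the roots of f are ±√13, ±√141. Hence the splitting field is K = Q(√13, √141). Since 13 and 141 are distinct squarefree integers > 1, their product 1833 is not a perfect square, so √141 ∉ Q(√13). By the tower law [K:Q] = [Q(√13,√141):Q(√13)] · [Q(√13):Q] = 2 · 2 = 4.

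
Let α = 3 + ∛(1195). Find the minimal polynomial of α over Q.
m_α(x) = x^3 - 9x^2 + 27x - 1222

Set β = α - 3 = ∛(1195), so β^3 = 1195. Then (α - 3)^3 - 1195 = 0, i.e. α is a root of g(x) = (x - 3)^3 - 1195 = x^3 - 9x^2 + 27x - 1222. Since g(x) = h(x - 3) where h(x) = x^3 - 1195, and h is irreducible over Q (because 1195 is not a perfect cube, so h has no rational root, and a monic cubic with no rational root is irreducible), g is also irreducible (irreducibility is preserved under the substitution x → x - 3). Hence m_α(x) = x^3 - 9x^2 + 27x - 1222.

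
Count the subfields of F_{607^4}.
F_{607^4} has 3 subfields

The subfields of F_{p^n} are exactly the fields F_{p^d} for d | n (each is the fixed field of the unique index-d subgroup of Gal(F_{p^n}/F_p) ≅ Z/nZ). The divisors of n = 4 are {1, 2, 4}, giving 3 subfields: F_{607^1}, F_{607^2}, F_{607^4}.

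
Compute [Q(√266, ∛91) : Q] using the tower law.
[Q(√266, ∛91) : Q] = 6

Let L = Q(√266, ∛91). Since Q(√266) ⊂ L and [Q(√266):Q] = 2, the tower law gives 2 | [L:Q]. Likewise Q(∛91) ⊂ L with [Q(∛91):Q] = 3 (because 91 is not a perfect cube), so 3 | [L:Q]. As gcd(2,3) = 1, [L:Q] is divisible by 6. Conversely L is generated over Q by √266 and ∛91, so [L:Q] ≤ 2·3 = 6. Therefore [Q(√266, ∛91) : Q] = 6.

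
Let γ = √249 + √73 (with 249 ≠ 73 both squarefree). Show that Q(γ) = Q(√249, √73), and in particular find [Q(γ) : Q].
[Q(γ) : Q] = 4 (equivalently, Q(γ) = Q(√249, √73))

Obviously Q(γ) ⊆ Q(√249, √73), and [Q(√249, √73):Q] = 4 (since 249, 73 are distinct squarefree integers > 1 with 18177 not a perfect square). To show equality we compute the minimal polynomial of γ. From γ = √249 + √73: γ^2 = 249 + 2√(18177) + 73 = 322 + 2√(18177), so γ^2 - 322 = 2√(18177); squaring, (γ^2 - 322)^2 = 4·18177, i.e. γ^4 - 644γ^2 + 103684 - 72708 = 0, i.e. γ^4 - 644γ^2 + 30976 = 0. So γ is a root of x^4 - 644x^2 + 30976. This polynomial is irreducible over Q: it has no rational root (each ±√249 ± √73 is irrational), and any factorization into two quadratics over Q would force √(18177) ∈ Q (pairing opposite roots) or √249, √73 ∈ Q (other pairings), all impossible. Hence [Q(γ):Q] = 4 = [Q(√249, √73):Q], so Q(γ) = Q(√249, √73).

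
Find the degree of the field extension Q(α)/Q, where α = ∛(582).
[Q(α):Q] = 3

The minimal polynomial of α is x^3 - 582, irreducible over Q since 582 is not a perfect cube (so x^3 - 582 has no rational root). Hence [Q(α):Q] = deg(m_α) = 3.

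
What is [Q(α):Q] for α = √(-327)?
[Q(α):Q] = 2

[Q(α):Q] equals the degree of the minimal polynomial of α. Here α^2 = -327 and x^2 + 327 is irreducible (d = -327 is squarefree, ≠ 1, hence not a square), so deg(m_α) = 2. Thus [Q(α):Q] = 2.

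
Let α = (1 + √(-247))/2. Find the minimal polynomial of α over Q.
m_α(x) = x^2 - x + 62

From 2α - 1 = √(-247), squaring gives (2α - 1)^2 = -247, i.e. 4α^2 - 4α + 1 = -247, so α^2 - α + (1 + 247)/4 = 0. Since -247 ≡ 1 (mod 4), (1 + 247)/4 = 62 ∈ Z. The polynomial x^2 - x + 62 has discriminant 1 - 4·(62) = -247, which is not a perfect square in Q (d = -247 is squarefree and ≠ 1), so x^2 - x + 62 is irreducible over Q. It is the minimal polynomial of α.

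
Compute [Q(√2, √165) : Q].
[Q(√2, √165) : Q] = 4

[Q(√2):Q] = 2 (min poly x^2 - 2, irreducible since 2 is squarefree > 1). For the top step, suppose √165 ∈ Q(√2), say √165 = c + d√2 with c, d ∈ Q. Squaring: 165 = c^2 + 2d^2 + 2cd√2. Since √2 ∉ Q this forces 2cd = 0. If d = 0 then √165 = c ∈ Q, contradicting 165 squarefree > 1. If c = 0 then 165 = 2d^2, so 2·165 = (2d)^2 is a perfect square in Q — but 2·165 = 330 is not a perfect square (since 2 and 165 are distinct squarefree integers). Contradiction. Hence √165 ∉ Q(√2), so x^2 - 165 stays irreducible over Q(√2) and [Q(√2, √165) : Q(√2)] = 2. By the tower law, [Q(√2, √165) : Q] = 2 · 2 = 4.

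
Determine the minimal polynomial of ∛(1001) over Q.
m_α(x) = x^3 - 1001

α satisfies α^3 = 1001, so x^3 - 1001 annihilates α. By the rational root test, a rational root p/q (in lowest terms) of x^3 - 1001 would satisfy p^3 = 1001 q^3, forcing q = 1 and p^3 = 1001; but 1001 is not a perfect cube, contradiction. A monic cubic over Q with no rational root is irreducible (any nontrivial factorization would include a linear factor). Hence x^3 - 1001 is the minimal polynomial of α, and in particular [Q(α):Q] = 3.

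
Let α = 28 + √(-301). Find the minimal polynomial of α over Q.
m_α(x) = x^2 - 56x + 1085

From α - 28 = √(-301), squaring gives (α - 28)^2 = -301, i.e. α^2 - 56α + 784 = -301, so α^2 - 56α + 1085 = 0. The discriminant of x^2 - 56x + 1085 is (-56)^2 - 4·(1085) = 3136 - 4340 = -1204, and 4·(-301) is not a perfect square in Q since -301 is squarefree and ≠ 1. Hence x^2 - 56x + 1085 is irreducible over Q and is the minimal polynomial of α.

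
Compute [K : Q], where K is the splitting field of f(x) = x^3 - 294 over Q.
[K : Q] = 6

The roots of x^3 - 294 are ∛294, ω∛294, ω^2∛294 where ω = e^(2πi/3) is a primitive cube root of unity, so K = Q(∛294, ω). Now [Q(∛294):Q] = 3 (since 294 is not a perfect cube, x^3 - 294 is irreducible) and [Q(ω):Q] = 2. Both 2 and 3 divide [K:Q], and [K:Q] ≤ 3·2 = 6, so [K:Q] = 6. (Equivalently: Q(∛294) ⊂ R but ω ∉ R, so [K : Q(∛294)] = 2.)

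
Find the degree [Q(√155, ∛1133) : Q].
[Q(√155, ∛1133) : Q] = 6

Let L = Q(√155, ∛1133). Since Q(√155) ⊂ L and [Q(√155):Q] = 2, the tower law gives 2 | [L:Q]. Likewise Q(∛1133) ⊂ L with [Q(∛1133):Q] = 3 (because 1133 is not a perfect cube), so 3 | [L:Q]. As gcd(2,3) = 1, [L:Q] is divisible by 6. Conversely L is generated over Q by √155 and ∛1133, so [L:Q] ≤ 2·3 = 6. Therefore [Q(√155, ∛1133) : Q] = 6.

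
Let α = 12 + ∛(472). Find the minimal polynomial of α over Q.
m_α(x) = x^3 - 36x^2 + 432x - 2200

Set β = α - 12 = ∛(472), so β^3 = 472. Then (α - 12)^3 - 472 = 0, i.e. α is a root of g(x) = (x - 12)^3 - 472 = x^3 - 36x^2 + 432x - 2200. Since g(x) = h(x - 12) where h(x) = x^3 - 472, and h is irreducible over Q (because 472 is not a perfect cube, so h has no rational root, and a monic cubic with no rational root is irreducible), g is also irreducible (irreducibility is preserved under the substitution x → x - 12). Hence m_α(x) = x^3 - 36x^2 + 432x - 2200.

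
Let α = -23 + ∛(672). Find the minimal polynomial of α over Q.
m_α(x) = x^3 + 69x^2 + 1587x + 11495

Set β = α + 23 = ∛(672), so β^3 = 672. Then (α + 23)^3 - 672 = 0, i.e. α is a root of g(x) = (x + 23)^3 - 672 = x^3 + 69x^2 + 1587x + 11495. Since g(x) = h(x + 23) where h(x) = x^3 - 672, and h is irreducible over Q (because 672 is not a perfect cube, so h has no rational root, and a monic cubic with no rational root is irreducible), g is also irreducible (irreducibility is preserved under the substitution x → x + 23). Hence m_α(x) = x^3 + 69x^2 + 1587x + 11495.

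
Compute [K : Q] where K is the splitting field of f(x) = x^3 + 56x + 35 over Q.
[K : Q] = 6

By the rational root test, any rational root of the monic integer polynomial f(x) = x^3 + 56x + 35 must be an integer dividing the constant term 35, i.e. one of ±{1, 5, 7, 35}. Evaluating: f(1) = 92, f(-1) = -22, f(5) = 440, f(-5) = -370, f(7) = 770, f(-7) = -700, f(35) = 44870, f(-35) = -44800; none is 0, so f has no rational root and is therefore irreducible over Q (a cubic with no linear factor over a field is irreducible). For an irreducible cubic, the Galois group is A_3 or S_3 according as the discriminant disc(f) = -4a^3 - 27b^2 = -4·(56)^3 - 27·(35)^2 = -735539 is or is not a square in Q. Here disc(f) = -735539 is not a perfect square in Q, so the Galois group of f over Q is not contained in A_3 and must be all of S_3. The splitting field has degree |S_3| = 6 over Q, so [K : Q] = 6.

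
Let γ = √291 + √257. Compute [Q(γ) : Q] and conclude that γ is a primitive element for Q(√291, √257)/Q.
[Q(γ) : Q] = 4 (equivalently, Q(γ) = Q(√291, √257))

Obviously Q(γ) ⊆ Q(√291, √257), and [Q(√291, √257):Q] = 4 (since 291, 257 are distinct squarefree integers > 1 with 74787 not a perfect square). To show equality we compute the minimal polynomial of γ. From γ = √291 + √257: γ^2 = 291 + 2√(74787) + 257 = 548 + 2√(74787), so γ^2 - 548 = 2√(74787); squaring, (γ^2 - 548)^2 = 4·74787, i.e. γ^4 - 1096γ^2 + 300304 - 299148 = 0, i.e. γ^4 - 1096γ^2 + 1156 = 0. So γ is a root of x^4 - 1096x^2 + 1156. This polynomial is irreducible over Q: it has no rational root (each ±√291 ± √257 is irrational), and any factorization into two quadratics over Q would force √(74787) ∈ Q (pairing opposite roots) or √291, √257 ∈ Q (other pairings), all impossible. Hence [Q(γ):Q] = 4 = [Q(√291, √257):Q], so Q(γ) = Q(√291, √257).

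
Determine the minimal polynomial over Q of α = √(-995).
m_α(x) = x^2 + 995

α satisfies α^2 + 995 = 0, so x^2 + 995 annihilates α. Since d = -995 is squarefree and ≠ 1, it is not a perfect square in Q, so x^2 + 995 has no rational root and is therefore irreducible over Q (a degree-2 polynomial over a field is irreducible iff it has no root). Hence m_α(x) = x^2 + 995.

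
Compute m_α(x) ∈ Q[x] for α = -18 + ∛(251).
m_α(x) = x^3 + 54x^2 + 972x + 5581

Set β = α + 18 = ∛(251), so β^3 = 251. Then (α + 18)^3 - 251 = 0, i.e. α is a root of g(x) = (x + 18)^3 - 251 = x^3 + 54x^2 + 972x + 5581. Since g(x) = h(x + 18) where h(x) = x^3 - 251, and h is irreducible over Q (because 251 is not a perfect cube, so h has no rational root, and a monic cubic with no rational root is irreducible), g is also irreducible (irreducibility is preserved under the substitution x → x + 18). Hence m_α(x) = x^3 + 54x^2 + 972x + 5581.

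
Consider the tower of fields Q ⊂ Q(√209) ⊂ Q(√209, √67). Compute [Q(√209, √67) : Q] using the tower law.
[Q(√209, √67) : Q] = 4

[Q(√209):Q] = 2 (min poly x^2 - 209, irreducible since 209 is squarefree > 1). For the top step, suppose √67 ∈ Q(√209), say √67 = c + d√209 with c, d ∈ Q. Squaring: 67 = c^2 + 209d^2 + 2cd√209. Since √209 ∉ Q this forces 2cd = 0. If d = 0 then √67 = c ∈ Q, contradicting 67 squarefree > 1. If c = 0 then 67 = 209d^2, so 209·67 = (209d)^2 is a perfect square in Q — but 209·67 = 14003 is not a perfect square (since 209 and 67 are distinct squarefree integers). Contradiction. Hence √67 ∉ Q(√209), so x^2 - 67 stays irreducible over Q(√209) and [Q(√209, √67) : Q(√209)] = 2. By the tower law, [Q(√209, √67) : Q] = 2 · 2 = 4.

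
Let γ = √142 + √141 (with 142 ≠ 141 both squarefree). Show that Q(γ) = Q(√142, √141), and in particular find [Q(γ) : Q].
[Q(γ) : Q] = 4 (equivalently, Q(γ) = Q(√142, √141))

Obviously Q(γ) ⊆ Q(√142, √141), and [Q(√142, √141):Q] = 4 (since 142, 141 are distinct squarefree integers > 1 with 20022 not a perfect square). To show equality we compute the minimal polynomial of γ. From γ = √142 + √141: γ^2 = 142 + 2√(20022) + 141 = 283 + 2√(20022), so γ^2 - 283 = 2√(20022); squaring, (γ^2 - 283)^2 = 4·20022, i.e. γ^4 - 566γ^2 + 80089 - 80088 = 0, i.e. γ^4 - 566γ^2 + 1 = 0. So γ is a root of x^4 - 566x^2 + 1. This polynomial is irreducible over Q: it has no rational root (each ±√142 ± √141 is irrational), and any factorization into two quadratics over Q would force √(20022) ∈ Q (pairing opposite roots) or √142, √141 ∈ Q (other pairings), all impossible. Hence [Q(γ):Q] = 4 = [Q(√142, √141):Q], so Q(γ) = Q(√142, √141).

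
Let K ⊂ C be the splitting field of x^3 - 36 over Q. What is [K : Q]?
[K : Q] = 6

The roots of x^3 - 36 are ∛36, ω∛36, ω^2∛36 where ω = e^(2πi/3) is a primitive cube root of unity, so K = Q(∛36, ω). Now [Q(∛36):Q] = 3 (since 36 is not a perfect cube, x^3 - 36 is irreducible) and [Q(ω):Q] = 2. Both 2 and 3 divide [K:Q], and [K:Q] ≤ 3·2 = 6, so [K:Q] = 6. (Equivalently: Q(∛36) ⊂ R but ω ∉ R, so [K : Q(∛36)] = 2.)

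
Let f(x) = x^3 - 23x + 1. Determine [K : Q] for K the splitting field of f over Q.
[K : Q] = 6

By the rational root test, any rational root of the monic integer polynomial f(x) = x^3 - 23x + 1 must be an integer dividing the constant term 1, i.e. one of ±{1}. Evaluating: f(1) = -21, f(-1) = 23; none is 0, so f has no rational root and is therefore irreducible over Q (a cubic with no linear factor over a field is irreducible). For an irreducible cubic, the Galois group is A_3 or S_3 according as the discriminant disc(f) = -4a^3 - 27b^2 = -4·(-23)^3 - 27·(1)^2 = 48641 is or is not a square in Q. Here disc(f) = 48641 is not a perfect square in Q, so the Galois group of f over Q is not contained in A_3 and must be all of S_3. The splitting field has degree |S_3| = 6 over Q, so [K : Q] = 6.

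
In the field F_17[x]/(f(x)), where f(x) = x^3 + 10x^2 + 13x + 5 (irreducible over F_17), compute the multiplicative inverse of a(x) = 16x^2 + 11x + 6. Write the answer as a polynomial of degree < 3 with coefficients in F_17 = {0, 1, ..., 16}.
a(x)^(-1) ≡ 4x^2 + 2x + 9 (mod f(x))

Since f is irreducible over F_17, F_17[x]/(f) is a field and a(x) ≠ 0 has an inverse. Apply the extended Euclidean algorithm to f(x) and a(x) in F_17[x]: f(x) = (16x + 13)·a(x) + (12x + 12);  a(x) = (7x + 1)·(12x + 12) + (11). The last nonzero remainder is the constant 11 = gcd(f, a) in F_17. Back-substituting through the division chain expresses 11 = s(x)·a(x) + t(x)·f(x) with s(x) ≡ 10x^2 + 5x + 14 (mod f), so (10x^2 + 5x + 14)·a(x) ≡ 11 (mod f). Multiplying by 11^(-1) ≡ 14 in F_17 gives a(x)^(-1) ≡ 14·(10x^2 + 5x + 14) ≡ 4x^2 + 2x + 9 (mod f). Check: (16x^2 + 11x + 6)·(4x^2 + 2x + 9) = 13x^4 + 8x^3 + 3x^2 + 9x + 3 ≡ 1 (mod x^3 + 10x^2 + 13x + 5).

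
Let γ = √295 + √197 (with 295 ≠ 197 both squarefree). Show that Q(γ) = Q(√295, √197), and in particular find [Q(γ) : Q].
[Q(γ) : Q] = 4 (equivalently, Q(γ) = Q(√295, √197))

Obviously Q(γ) ⊆ Q(√295, √197), and [Q(√295, √197):Q] = 4 (since 295, 197 are distinct squarefree integers > 1 with 58115 not a perfect square). To show equality we compute the minimal polynomial of γ. From γ = √295 + √197: γ^2 = 295 + 2√(58115) + 197 = 492 + 2√(58115), so γ^2 - 492 = 2√(58115); squaring, (γ^2 - 492)^2 = 4·58115, i.e. γ^4 - 984γ^2 + 242064 - 232460 = 0, i.e. γ^4 - 984γ^2 + 9604 = 0. So γ is a root of x^4 - 984x^2 + 9604. This polynomial is irreducible over Q: it has no rational root (each ±√295 ± √197 is irrational), and any factorization into two quadratics over Q would force √(58115) ∈ Q (pairing opposite roots) or √295, √197 ∈ Q (other pairings), all impossible. Hence [Q(γ):Q] = 4 = [Q(√295, √197):Q], so Q(γ) = Q(√295, √197).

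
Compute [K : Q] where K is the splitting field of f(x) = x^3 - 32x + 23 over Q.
[K : Q] = 6

By the rational root test, any rational root of the monic integer polynomial f(x) = x^3 - 32x + 23 must be an integer dividing the constant term 23, i.e. one of ±{1, 23}. Evaluating: f(1) = -8, f(-1) = 54, f(23) = 11454, f(-23) = -11408; none is 0, so f has no rational root and is therefore irreducible over Q (a cubic with no linear factor over a field is irreducible). For an irreducible cubic, the Galois group is A_3 or S_3 according as the discriminant disc(f) = -4a^3 - 27b^2 = -4·(-32)^3 - 27·(23)^2 = 116789 is or is not a square in Q. Here disc(f) = 116789 is not a perfect square in Q, so the Galois group of f over Q is not contained in A_3 and must be all of S_3. The splitting field has degree |S_3| = 6 over Q, so [K : Q] = 6.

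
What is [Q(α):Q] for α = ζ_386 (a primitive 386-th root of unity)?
[Q(α):Q] = 192

The minimal polynomial of ζ_386 over Q is the 386-th cyclotomic polynomial Φ_386(x), which is irreducible over Q and has degree φ(386) = 192. Hence [Q(α):Q] = φ(386) = 192.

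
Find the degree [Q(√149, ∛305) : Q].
[Q(√149, ∛305) : Q] = 6

Let L = Q(√149, ∛305). Since Q(√149) ⊂ L and [Q(√149):Q] = 2, the tower law gives 2 | [L:Q]. Likewise Q(∛305) ⊂ L with [Q(∛305):Q] = 3 (because 305 is not a perfect cube), so 3 | [L:Q]. As gcd(2,3) = 1, [L:Q] is divisible by 6. Conversely L is generated over Q by √149 and ∛305, so [L:Q] ≤ 2·3 = 6. Therefore [Q(√149, ∛305) : Q] = 6.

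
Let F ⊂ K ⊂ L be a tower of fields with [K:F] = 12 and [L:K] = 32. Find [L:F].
[L:F] = 384

The tower law says that for any tower of field extensions F ⊂ K ⊂ L with finite degrees, [L:F] = [L:K] · [K:F]. Here this gives [L:F] = 32 · 12 = 384.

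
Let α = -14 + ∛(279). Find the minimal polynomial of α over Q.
m_α(x) = x^3 + 42x^2 + 588x + 2465

Set β = α + 14 = ∛(279), so β^3 = 279. Then (α + 14)^3 - 279 = 0, i.e. α is a root of g(x) = (x + 14)^3 - 279 = x^3 + 42x^2 + 588x + 2465. Since g(x) = h(x + 14) where h(x) = x^3 - 279, and h is irreducible over Q (because 279 is not a perfect cube, so h has no rational root, and a monic cubic with no rational root is irreducible), g is also irreducible (irreducibility is preserved under the substitution x → x + 14). Hence m_α(x) = x^3 + 42x^2 + 588x + 2465.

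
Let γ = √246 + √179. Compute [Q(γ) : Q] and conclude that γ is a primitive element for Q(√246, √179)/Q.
[Q(γ) : Q] = 4 (equivalently, Q(γ) = Q(√246, √179))

Obviously Q(γ) ⊆ Q(√246, √179), and [Q(√246, √179):Q] = 4 (since 246, 179 are distinct squarefree integers > 1 with 44034 not a perfect square). To show equality we compute the minimal polynomial of γ. From γ = √246 + √179: γ^2 = 246 + 2√(44034) + 179 = 425 + 2√(44034), so γ^2 - 425 = 2√(44034); squaring, (γ^2 - 425)^2 = 4·44034, i.e. γ^4 - 850γ^2 + 180625 - 176136 = 0, i.e. γ^4 - 850γ^2 + 4489 = 0. So γ is a root of x^4 - 850x^2 + 4489. This polynomial is irreducible over Q: it has no rational root (each ±√246 ± √179 is irrational), and any factorization into two quadratics over Q would force √(44034) ∈ Q (pairing opposite roots) or √246, √179 ∈ Q (other pairings), all impossible. Hence [Q(γ):Q] = 4 = [Q(√246, √179):Q], so Q(γ) = Q(√246, √179).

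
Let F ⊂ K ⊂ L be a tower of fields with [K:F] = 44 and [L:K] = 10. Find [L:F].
[L:F] = 440

The tower law says that for any tower of field extensions F ⊂ K ⊂ L with finite degrees, [L:F] = [L:K] · [K:F]. Here this gives [L:F] = 10 · 44 = 440.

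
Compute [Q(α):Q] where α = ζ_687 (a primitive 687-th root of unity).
[Q(α):Q] = 456

The minimal polynomial of ζ_687 over Q is the 687-th cyclotomic polynomial Φ_687(x), which is irreducible over Q and has degree φ(687) = 456. Hence [Q(α):Q] = φ(687) = 456.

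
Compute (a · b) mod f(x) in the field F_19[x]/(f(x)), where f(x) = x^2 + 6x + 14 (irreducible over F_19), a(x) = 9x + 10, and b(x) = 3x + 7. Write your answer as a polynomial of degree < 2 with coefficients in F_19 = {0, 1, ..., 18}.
a · b ≡ 7x + 15 (mod f(x))

Multiply in F_19[x]: a(x)·b(x) = (9x + 10)·(3x + 7) = 8x^2 + 17x + 13. This has degree ≥ 2, so divide by f(x) over F_19: 8x^2 + 17x + 13 = (8)·(x^2 + 6x + 14) + (7x + 15). Hence a·b ≡ 7x + 15 (mod f). (F_19[x]/(f) is a field with 19^2 = 361 elements since f is irreducible of degree 2.)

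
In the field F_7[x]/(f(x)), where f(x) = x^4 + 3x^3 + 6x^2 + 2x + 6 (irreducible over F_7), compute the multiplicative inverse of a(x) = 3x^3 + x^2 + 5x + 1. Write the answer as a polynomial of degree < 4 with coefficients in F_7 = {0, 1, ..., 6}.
a(x)^(-1) ≡ 6x^3 + 6x^2 + 4x + 6 (mod f(x))

Since f is irreducible over F_7, F_7[x]/(f) is a field and a(x) ≠ 0 has an inverse. Apply the extended Euclidean algorithm to f(x) and a(x) in F_7[x]: f(x) = (5x + 4)·a(x) + (5x^2 + 5x + 2);  a(x) = (2x + 1)·(5x^2 + 5x + 2) + (3x + 6);  (5x^2 + 5x + 2) = (4x + 3)·(3x + 6) + (5). The last nonzero remainder is the constant 5 = gcd(f, a) in F_7. Back-substituting through the division chain expresses 5 = s(x)·a(x) + t(x)·f(x) with s(x) ≡ 2x^3 + 2x^2 + 6x + 2 (mod f), so (2x^3 + 2x^2 + 6x + 2)·a(x) ≡ 5 (mod f). Multiplying by 5^(-1) ≡ 3 in F_7 gives a(x)^(-1) ≡ 3·(2x^3 + 2x^2 + 6x + 2) ≡ 6x^3 + 6x^2 + 4x + 6 (mod f). Check: (3x^3 + x^2 + 5x + 1)·(6x^3 + 6x^2 + 4x + 6) = 4x^6 + 3x^5 + 6x^4 + 2x^3 + 4x^2 + 6x + 6 ≡ 1 (mod x^4 + 3x^3 + 6x^2 + 2x + 6).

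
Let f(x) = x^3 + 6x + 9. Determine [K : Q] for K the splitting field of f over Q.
[K : Q] = 6

By the rational root test, any rational root of the monic integer polynomial f(x) = x^3 + 6x + 9 must be an integer dividing the constant term 9, i.e. one of ±{1, 3, 9}. Evaluating: f(1) = 16, f(-1) = 2, f(3) = 54, f(-3) = -36, f(9) = 792, f(-9) = -774; none is 0, so f has no rational root and is therefore irreducible over Q (a cubic with no linear factor over a field is irreducible). For an irreducible cubic, the Galois group is A_3 or S_3 according as the discriminant disc(f) = -4a^3 - 27b^2 = -4·(6)^3 - 27·(9)^2 = -3051 is or is not a square in Q. Here disc(f) = -3051 is not a perfect square in Q, so the Galois group of f over Q is not contained in A_3 and must be all of S_3. The splitting field has degree |S_3| = 6 over Q, so [K : Q] = 6.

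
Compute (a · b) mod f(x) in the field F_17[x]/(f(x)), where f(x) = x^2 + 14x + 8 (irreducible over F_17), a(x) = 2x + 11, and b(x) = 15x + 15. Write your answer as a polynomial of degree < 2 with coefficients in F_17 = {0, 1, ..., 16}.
a · b ≡ 13x + 10 (mod f(x))

Multiply in F_17[x]: a(x)·b(x) = (2x + 11)·(15x + 15) = 13x^2 + 8x + 12. This has degree ≥ 2, so divide by f(x) over F_17: 13x^2 + 8x + 12 = (13)·(x^2 + 14x + 8) + (13x + 10). Hence a·b ≡ 13x + 10 (mod f). (F_17[x]/(f) is a field with 17^2 = 289 elements since f is irreducible of degree 2.)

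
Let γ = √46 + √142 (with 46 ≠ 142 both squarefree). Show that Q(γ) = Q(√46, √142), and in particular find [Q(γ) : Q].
[Q(γ) : Q] = 4 (equivalently, Q(γ) = Q(√46, √142))

Obviously Q(γ) ⊆ Q(√46, √142), and [Q(√46, √142):Q] = 4 (since 46, 142 are distinct squarefree integers > 1 with 6532 not a perfect square). To show equality we compute the minimal polynomial of γ. From γ = √46 + √142: γ^2 = 46 + 2√(6532) + 142 = 188 + 2√(6532), so γ^2 - 188 = 2√(6532); squaring, (γ^2 - 188)^2 = 4·6532, i.e. γ^4 - 376γ^2 + 35344 - 26128 = 0, i.e. γ^4 - 376γ^2 + 9216 = 0. So γ is a root of x^4 - 376x^2 + 9216. This polynomial is irreducible over Q: it has no rational root (each ±√46 ± √142 is irrational), and any factorization into two quadratics over Q would force √(6532) ∈ Q (pairing opposite roots) or √46, √142 ∈ Q (other pairings), all impossible. Hence [Q(γ):Q] = 4 = [Q(√46, √142):Q], so Q(γ) = Q(√46, √142).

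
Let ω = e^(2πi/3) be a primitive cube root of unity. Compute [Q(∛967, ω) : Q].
[Q(∛967, ω) : Q] = 6

[Q(∛967):Q] = 3 (min poly x^3 - 967, irreducible since 967 is not a perfect cube). [Q(ω):Q] = 2 (min poly x^2 + x + 1). Since Q(∛967) ⊂ R and ω ∉ R, we have ω ∉ Q(∛967), so x^2 + x + 1 remains irreducible over Q(∛967) and [Q(∛967, ω) : Q(∛967)] = 2. By the tower law, [Q(∛967, ω) : Q] = 3 · 2 = 6. (In fact Q(∛967, ω) is the splitting field of x^3 - 967 over Q.)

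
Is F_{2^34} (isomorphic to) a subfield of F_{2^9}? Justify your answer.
No: F_{2^34} is not a subfield of F_{2^9}

F_{p^m} embeds in F_{p^n} iff m | n. Here 34 ∤ 9 (since 9 = 0·34 + 9 with remainder 9 ≠ 0), so F_{2^34} is not a subfield of F_{2^9}. Equivalently: if it were, the tower law would give 34 = [F_{2^34}:F_2] dividing [F_{2^9}:F_2] = 9, contradiction.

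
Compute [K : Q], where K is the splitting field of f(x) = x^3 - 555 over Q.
[K : Q] = 6

The roots of x^3 - 555 are ∛555, ω∛555, ω^2∛555 where ω = e^(2πi/3) is a primitive cube root of unity, so K = Q(∛555, ω). Now [Q(∛555):Q] = 3 (since 555 is not a perfect cube, x^3 - 555 is irreducible) and [Q(ω):Q] = 2. Both 2 and 3 divide [K:Q], and [K:Q] ≤ 3·2 = 6, so [K:Q] = 6. (Equivalently: Q(∛555) ⊂ R but ω ∉ R, so [K : Q(∛555)] = 2.)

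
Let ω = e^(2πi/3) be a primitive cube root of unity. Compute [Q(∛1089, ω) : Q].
[Q(∛1089, ω) : Q] = 6

[Q(∛1089):Q] = 3 (min poly x^3 - 1089, irreducible since 1089 is not a perfect cube). [Q(ω):Q] = 2 (min poly x^2 + x + 1). Since Q(∛1089) ⊂ R and ω ∉ R, we have ω ∉ Q(∛1089), so x^2 + x + 1 remains irreducible over Q(∛1089) and [Q(∛1089, ω) : Q(∛1089)] = 2. By the tower law, [Q(∛1089, ω) : Q] = 3 · 2 = 6. (In fact Q(∛1089, ω) is the splitting field of x^3 - 1089 over Q.)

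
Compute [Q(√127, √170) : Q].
[Q(√127, √170) : Q] = 4

[Q(√127):Q] = 2 (min poly x^2 - 127, irreducible since 127 is squarefree > 1). For the top step, suppose √170 ∈ Q(√127), say √170 = c + d√127 with c, d ∈ Q. Squaring: 170 = c^2 + 127d^2 + 2cd√127. Since √127 ∉ Q this forces 2cd = 0. If d = 0 then √170 = c ∈ Q, contradicting 170 squarefree > 1. If c = 0 then 170 = 127d^2, so 127·170 = (127d)^2 is a perfect square in Q — but 127·170 = 21590 is not a perfect square (since 127 and 170 are distinct squarefree integers). Contradiction. Hence √170 ∉ Q(√127), so x^2 - 170 stays irreducible over Q(√127) and [Q(√127, √170) : Q(√127)] = 2. By the tower law, [Q(√127, √170) : Q] = 2 · 2 = 4.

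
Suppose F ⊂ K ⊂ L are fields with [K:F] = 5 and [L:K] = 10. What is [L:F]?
[L:F] = 50

The tower law says that for any tower of field extensions F ⊂ K ⊂ L with finite degrees, [L:F] = [L:K] · [K:F]. Here this gives [L:F] = 10 · 5 = 50.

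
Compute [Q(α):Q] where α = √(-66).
[Q(α):Q] = 2

[Q(α):Q] equals the degree of the minimal polynomial of α. Here α^2 = -66 and x^2 + 66 is irreducible (d = -66 is squarefree, ≠ 1, hence not a square), so deg(m_α) = 2. Thus [Q(α):Q] = 2.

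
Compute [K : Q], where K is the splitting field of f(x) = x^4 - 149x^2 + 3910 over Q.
[K : Q] = 4

Solving the quadratic in x^2: x^2 = (149 ± √(149^2 - 4·3910))/2 = (149 ± √6561)/2 = (149 ± 81)/2, giving x^2 = 115 or x^2 = 34. So f(x) = (x^2 - 115)(x^2 - 34) and the roots of f are ±√115, ±√34. Hence the splitting field is K = Q(√115, √34). Since 115 and 34 are distinct squarefree integers > 1, their product 3910 is not a perfect square, so √34 ∉ Q(√115). By the tower law [K:Q] = [Q(√115,√34):Q(√115)] · [Q(√115):Q] = 2 · 2 = 4.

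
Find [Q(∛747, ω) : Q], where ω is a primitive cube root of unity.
[Q(∛747, ω) : Q] = 6

[Q(∛747):Q] = 3 (min poly x^3 - 747, irreducible since 747 is not a perfect cube). [Q(ω):Q] = 2 (min poly x^2 + x + 1). Since Q(∛747) ⊂ R and ω ∉ R, we have ω ∉ Q(∛747), so x^2 + x + 1 remains irreducible over Q(∛747) and [Q(∛747, ω) : Q(∛747)] = 2. By the tower law, [Q(∛747, ω) : Q] = 3 · 2 = 6. (In fact Q(∛747, ω) is the splitting field of x^3 - 747 over Q.)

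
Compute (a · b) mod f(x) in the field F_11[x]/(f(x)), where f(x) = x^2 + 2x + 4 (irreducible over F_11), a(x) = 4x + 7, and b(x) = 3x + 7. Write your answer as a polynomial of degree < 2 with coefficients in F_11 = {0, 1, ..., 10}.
a · b ≡ 3x + 1 (mod f(x))

Multiply in F_11[x]: a(x)·b(x) = (4x + 7)·(3x + 7) = x^2 + 5x + 5. This has degree ≥ 2, so divide by f(x) over F_11: x^2 + 5x + 5 = (1)·(x^2 + 2x + 4) + (3x + 1). Hence a·b ≡ 3x + 1 (mod f). (F_11[x]/(f) is a field with 11^2 = 121 elements since f is irreducible of degree 2.)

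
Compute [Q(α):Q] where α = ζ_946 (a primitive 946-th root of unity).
[Q(α):Q] = 420

The minimal polynomial of ζ_946 over Q is the 946-th cyclotomic polynomial Φ_946(x), which is irreducible over Q and has degree φ(946) = 420. Hence [Q(α):Q] = φ(946) = 420.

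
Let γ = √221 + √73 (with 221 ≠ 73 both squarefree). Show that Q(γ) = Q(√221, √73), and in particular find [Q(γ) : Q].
[Q(γ) : Q] = 4 (equivalently, Q(γ) = Q(√221, √73))

Obviously Q(γ) ⊆ Q(√221, √73), and [Q(√221, √73):Q] = 4 (since 221, 73 are distinct squarefree integers > 1 with 16133 not a perfect square). To show equality we compute the minimal polynomial of γ. From γ = √221 + √73: γ^2 = 221 + 2√(16133) + 73 = 294 + 2√(16133), so γ^2 - 294 = 2√(16133); squaring, (γ^2 - 294)^2 = 4·16133, i.e. γ^4 - 588γ^2 + 86436 - 64532 = 0, i.e. γ^4 - 588γ^2 + 21904 = 0. So γ is a root of x^4 - 588x^2 + 21904. This polynomial is irreducible over Q: it has no rational root (each ±√221 ± √73 is irrational), and any factorization into two quadratics over Q would force √(16133) ∈ Q (pairing opposite roots) or √221, √73 ∈ Q (other pairings), all impossible. Hence [Q(γ):Q] = 4 = [Q(√221, √73):Q], so Q(γ) = Q(√221, √73).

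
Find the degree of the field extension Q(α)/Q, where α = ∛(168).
[Q(α):Q] = 3

The minimal polynomial of α is x^3 - 168, irreducible over Q since 168 is not a perfect cube (so x^3 - 168 has no rational root). Hence [Q(α):Q] = deg(m_α) = 3.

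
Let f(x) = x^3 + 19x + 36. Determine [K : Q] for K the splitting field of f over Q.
[K : Q] = 6

By the rational root test, any rational root of the monic integer polynomial f(x) = x^3 + 19x + 36 must be an integer dividing the constant term 36, i.e. one of ±{1, 2, 3, 4, 6, 9, 12, 18, 36}. Evaluating: f(1) = 56, f(-1) = 16, f(2) = 82, f(-2) = -10, f(3) = 120, f(-3) = -48, f(4) = 176, f(-4) = -104, f(6) = 366, f(-6) = -294, f(9) = 936, f(-9) = -864, f(12) = 1992, f(-12) = -1920, f(18) = 6210, f(-18) = -6138, f(36) = 47376, f(-36) = -47304; none is 0, so f has no rational root and is therefore irreducible over Q (a cubic with no linear factor over a field is irreducible). For an irreducible cubic, the Galois group is A_3 or S_3 according as the discriminant disc(f) = -4a^3 - 27b^2 = -4·(19)^3 - 27·(36)^2 = -62428 is or is not a square in Q. Here disc(f) = -62428 is not a perfect square in Q, so the Galois group of f over Q is not contained in A_3 and must be all of S_3. The splitting field has degree |S_3| = 6 over Q, so [K : Q] = 6.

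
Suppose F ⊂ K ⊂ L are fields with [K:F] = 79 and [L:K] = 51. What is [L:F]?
[L:F] = 4029

The tower law says that for any tower of field extensions F ⊂ K ⊂ L with finite degrees, [L:F] = [L:K] · [K:F]. Here this gives [L:F] = 51 · 79 = 4029.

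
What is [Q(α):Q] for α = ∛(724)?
[Q(α):Q] = 3

The minimal polynomial of α is x^3 - 724, irreducible over Q since 724 is not a perfect cube (so x^3 - 724 has no rational root). Hence [Q(α):Q] = deg(m_α) = 3.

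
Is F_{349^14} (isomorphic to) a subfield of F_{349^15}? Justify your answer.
No: F_{349^14} is not a subfield of F_{349^15}

F_{p^m} embeds in F_{p^n} iff m | n. Here 14 ∤ 15 (since 15 = 1·14 + 1 with remainder 1 ≠ 0), so F_{349^14} is not a subfield of F_{349^15}. Equivalently: if it were, the tower law would give 14 = [F_{349^14}:F_349] dividing [F_{349^15}:F_349] = 15, contradiction.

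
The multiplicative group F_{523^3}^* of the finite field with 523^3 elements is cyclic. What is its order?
|F_{523^3}^*| = 143055666

F_{523^3} has 523^3 = 143055667 elements; its multiplicative group consists of all nonzero elements, so |F_{523^3}^*| = 143055667 - 1 = 143055666. (It is cyclic since any finite subgroup of the multiplicative group of a field is cyclic.)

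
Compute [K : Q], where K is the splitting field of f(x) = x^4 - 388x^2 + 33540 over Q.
[K : Q] = 4

Solving the quadratic in x^2: x^2 = (388 ± √(388^2 - 4·33540))/2 = (388 ± √16384)/2 = (388 ± 128)/2, giving x^2 = 130 or x^2 = 258. So f(x) = (x^2 - 130)(x^2 - 258) and the roots of f are ±√130, ±√258. Hence the splitting field is K = Q(√130, √258). Since 130 and 258 are distinct squarefree integers > 1, their product 33540 is not a perfect square, so √258 ∉ Q(√130). By the tower law [K:Q] = [Q(√130,√258):Q(√130)] · [Q(√130):Q] = 2 · 2 = 4.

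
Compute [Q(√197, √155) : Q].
[Q(√197, √155) : Q] = 4

[Q(√197):Q] = 2 (min poly x^2 - 197, irreducible since 197 is squarefree > 1). For the top step, suppose √155 ∈ Q(√197), say √155 = c + d√197 with c, d ∈ Q. Squaring: 155 = c^2 + 197d^2 + 2cd√197. Since √197 ∉ Q this forces 2cd = 0. If d = 0 then √155 = c ∈ Q, contradicting 155 squarefree > 1. If c = 0 then 155 = 197d^2, so 197·155 = (197d)^2 is a perfect square in Q — but 197·155 = 30535 is not a perfect square (since 197 and 155 are distinct squarefree integers). Contradiction. Hence √155 ∉ Q(√197), so x^2 - 155 stays irreducible over Q(√197) and [Q(√197, √155) : Q(√197)] = 2. By the tower law, [Q(√197, √155) : Q] = 2 · 2 = 4.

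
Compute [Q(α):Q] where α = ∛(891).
[Q(α):Q] = 3

The minimal polynomial of α is x^3 - 891, irreducible over Q since 891 is not a perfect cube (so x^3 - 891 has no rational root). Hence [Q(α):Q] = deg(m_α) = 3.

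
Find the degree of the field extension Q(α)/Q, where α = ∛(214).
[Q(α):Q] = 3

The minimal polynomial of α is x^3 - 214, irreducible over Q since 214 is not a perfect cube (so x^3 - 214 has no rational root). Hence [Q(α):Q] = deg(m_α) = 3.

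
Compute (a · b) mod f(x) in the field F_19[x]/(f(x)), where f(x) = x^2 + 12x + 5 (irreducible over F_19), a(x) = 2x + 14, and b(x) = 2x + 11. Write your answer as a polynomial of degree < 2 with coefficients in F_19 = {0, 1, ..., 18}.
a · b ≡ 2x + 1 (mod f(x))

Multiply in F_19[x]: a(x)·b(x) = (2x + 14)·(2x + 11) = 4x^2 + 12x + 2. This has degree ≥ 2, so divide by f(x) over F_19: 4x^2 + 12x + 2 = (4)·(x^2 + 12x + 5) + (2x + 1). Hence a·b ≡ 2x + 1 (mod f). (F_19[x]/(f) is a field with 19^2 = 361 elements since f is irreducible of degree 2.)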